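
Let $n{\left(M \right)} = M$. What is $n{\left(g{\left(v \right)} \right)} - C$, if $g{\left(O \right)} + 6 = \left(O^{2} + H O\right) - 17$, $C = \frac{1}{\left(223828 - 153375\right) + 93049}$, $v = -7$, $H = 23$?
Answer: $- \frac{22072771}{163502} \approx -135.0$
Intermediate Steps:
$C = \frac{1}{163502}$ ($C = \frac{1}{70453 + 93049} = \frac{1}{163502} \approx 6.1161 \cdot 10^{-6}$)
$g{\left(O \right)} = -23 + O^{2} + 23 O$ ($g{\left(O \right)} = -6 - \left(17 - O^{2} - 23 O\right) = -6 + \left(-17 + O^{2} + 23 O\right) = -23 + O^{2} + 23 O$)
$n{\left(g{\left(v \right)} \right)} - C = \left(-23 + \left(-7\right)^{2} + 23 \left(-7\right)\right) - \frac{1}{163502} = \left(-23 + 49 - 161\right) - \frac{1}{163502} = -135 - \frac{1}{163502} = - \frac{22072771}{163502}$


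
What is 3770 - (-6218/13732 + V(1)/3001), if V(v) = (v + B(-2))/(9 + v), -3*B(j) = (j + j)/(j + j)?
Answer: 1165345117069/309072990 ≈ 3770.5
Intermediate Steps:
B(j) = -1/3 (B(j) = -(j + j)/(3*(j + j)) = -2*j/(3*(2*j)) = -2*j*1/(2*j)/3 = -1/3*1 = -1/3)
V(v) = (-1/3 + v)/(9 + v) (V(v) = (v - 1/3)/(9 + v) = (-1/3 + v)/(9 + v))
3770 - (-6218/13732 + V(1)/3001) = 3770 - (-6218/13732 + ((-1/3 + 1)/(9 + 1))/3001) = 3770 - (-6218*1/13732 + ((2/3)/10)*(1/3001)) = 3770 - (-3109/6866 + ((1/10)*(2/3))*(1/3001)) = 3770 - (-3109/6866 + (1/15)*(1/3001)) = 3770 - (-3109/6866 + 1/45015) = 3770 - 1*(-139944769/309072990) = 3770 + 139944769/309072990 = 1165345117069/309072990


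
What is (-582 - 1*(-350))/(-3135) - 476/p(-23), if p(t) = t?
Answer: 1497596/72105 ≈ 20.770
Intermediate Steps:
(-582 - 1*(-350))/(-3135) - 476/p(-23) = (-582 - 1*(-350))/(-3135) - 476/(-23) = (-582 + 350)*(-1/3135) - 476*(-1/23) = -232*(-1/3135) + 476/23 = 232/3135 + 476/23 = 1497596/72105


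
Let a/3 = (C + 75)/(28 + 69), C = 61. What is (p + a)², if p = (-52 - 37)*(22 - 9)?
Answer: 12503936041/9409 ≈ 1.3289e+6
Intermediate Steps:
p = -1157 (p = -89*13 = -1157)
a = 408/97 (a = 3*((61 + 75)/(28 + 69)) = 3*(136/97) = 408/97 ≈ 4.2062)
(p + a)² = (-1157 + 408/97)² = (-111821/97)² = 12503936041/9409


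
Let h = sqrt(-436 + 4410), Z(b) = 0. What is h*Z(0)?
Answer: 0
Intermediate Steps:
h = sqrt(3974) ≈ 63.040
h*Z(0) = sqrt(3974)*0 = 0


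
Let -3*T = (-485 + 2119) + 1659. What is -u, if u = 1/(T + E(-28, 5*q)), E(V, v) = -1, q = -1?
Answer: 3/3296 ≈ 0.00091019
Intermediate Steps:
T = -3293/3 (T = -((-485 + 2119) + 1659)/3 = -(1634 + 1659)/3 = -⅓*3293 = -3293/3 ≈ -1097.7)
u = -3/3296 (u = 1/(-3293/3 - 1) = 1/(-3296/3) = -3/3296 ≈ -0.00091019)
-u = -1*(-3/3296) = 3/3296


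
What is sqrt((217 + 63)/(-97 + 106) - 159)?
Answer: I*sqrt(1151)/3 ≈ 11.309*I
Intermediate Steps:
sqrt((217 + 63)/(-97 + 106) - 159) = sqrt(280/9 - 159) = sqrt(-1151/9) = I*sqrt(1151)/3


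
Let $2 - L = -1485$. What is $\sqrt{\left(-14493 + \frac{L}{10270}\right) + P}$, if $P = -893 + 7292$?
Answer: $\frac{i \sqrt{853682381110}}{10270} \approx 89.966 i$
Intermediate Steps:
$L = 1487$ ($L = 2 - -1485 = 2 + 1485 = 1487$)
$P = 6399$
$\sqrt{\left(-14493 + \frac{L}{10270}\right) + P} = \sqrt{\left(-14493 + \frac{1487}{10270}\right) + 6399} = \sqrt{- \frac{148841623}{10270} + 6399} = \sqrt{- \frac{83123893}{10270}} = \frac{i \sqrt{853682381110}}{10270}$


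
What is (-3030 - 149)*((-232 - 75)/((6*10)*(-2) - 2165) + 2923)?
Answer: -21233691798/2285 ≈ -9.2926e+6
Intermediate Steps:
(-3030 - 149)*((-232 - 75)/((6*10)*(-2) - 2165) + 2923) = -3179*(-307/(60*(-2) - 2165) + 2923) = -3179*(-307/(-120 - 2165) + 2923) = -3179*(-307/(-2285) + 2923) = -3179*(-307*(-1/2285) + 2923) = -3179*(307/2285 + 2923) = -3179*6679362/2285 = -21233691798/2285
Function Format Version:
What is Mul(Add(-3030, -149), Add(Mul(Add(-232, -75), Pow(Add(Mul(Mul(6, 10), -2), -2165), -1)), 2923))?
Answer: Rational(-21233691798, 2285) ≈ -9.2926e+6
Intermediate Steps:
Mul(Add(-3030, -149), Add(Mul(Add(-232, -75), Pow(Add(Mul(Mul(6, 10), -2), -2165), -1)), 2923)) = Mul(-3179, Add(Mul(-307, Pow(Add(Mul(60, -2), -2165), -1)), 2923)) = Mul(-3179, Add(Mul(-307, Pow(Add(-120, -2165), -1)), 2923)) = Mul(-3179, Add(Mul(-307, Pow(-2285, -1)), 2923)) = Mul(-3179, Add(Mul(-307, Rational(-1, 2285)), 2923)) = Mul(-3179, Add(Rational(307, 2285), 2923)) = Mul(-3179, Rational(6679362, 2285)) = Rational(-21233691798, 2285)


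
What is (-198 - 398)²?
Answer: 355216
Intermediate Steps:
(-198 - 398)² = (-596)² = 355216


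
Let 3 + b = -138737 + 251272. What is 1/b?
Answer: 1/112532 ≈ 8.8864e-6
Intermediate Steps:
b = 112532 (b = -3 + (-138737 + 251272) = -3 + 112535 = 112532)
1/b = 1/112532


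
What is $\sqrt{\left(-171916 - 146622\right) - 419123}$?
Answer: $i \sqrt{737661} \approx 858.87 i$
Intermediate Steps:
$\sqrt{\left(-171916 - 146622\right) - 419123} = \sqrt{-318538 - 419123} = \sqrt{-737661} = i \sqrt{737661}$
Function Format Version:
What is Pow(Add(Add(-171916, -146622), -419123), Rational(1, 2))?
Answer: Mul(I, Pow(737661, Rational(1, 2))) ≈ Mul(858.87, I)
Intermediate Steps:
Pow(Add(Add(-171916, -146622), -419123), Rational(1, 2)) = Pow(Add(-318538, -419123), Rational(1, 2)) = Pow(-737661, Rational(1, 2)) = Mul(I, Pow(737661, Rational(1, 2)))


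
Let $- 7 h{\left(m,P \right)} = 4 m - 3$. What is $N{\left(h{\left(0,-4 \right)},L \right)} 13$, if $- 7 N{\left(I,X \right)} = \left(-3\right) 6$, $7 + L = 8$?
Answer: $\frac{234}{7} \approx 33.429$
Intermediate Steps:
$L = 1$ ($L = -7 + 8 = 1$)
$h{\left(m,P \right)} = \frac{3}{7} - \frac{4 m}{7}$ ($h{\left(m,P \right)} = - \frac{4 m - 3}{7} = - \frac{-3 + 4 m}{7} = \frac{3}{7} - \frac{4 m}{7}$)
$N{\left(I,X \right)} = \frac{18}{7}$ ($N{\left(I,X \right)} = - \frac{\left(-3\right) 6}{7} = \left(- \frac{1}{7}\right) \left(-18\right) = \frac{18}{7}$)
$N{\left(h{\left(0,-4 \right)},L \right)} 13 = \frac{18}{7} \cdot 13 = \frac{234}{7}$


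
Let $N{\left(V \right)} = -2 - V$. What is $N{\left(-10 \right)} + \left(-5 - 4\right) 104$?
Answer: $-928$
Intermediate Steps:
$N{\left(-10 \right)} + \left(-5 - 4\right) 104 = \left(-2 - -10\right) + \left(-5 - 4\right) 104 = \left(-2 + 10\right) + \left(-5 - 4\right) 104 = 8 - 936 = -928$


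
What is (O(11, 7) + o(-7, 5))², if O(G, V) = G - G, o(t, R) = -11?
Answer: 121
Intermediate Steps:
O(G, V) = 0
(O(11, 7) + o(-7, 5))² = (0 - 11)² = (-11)² = 121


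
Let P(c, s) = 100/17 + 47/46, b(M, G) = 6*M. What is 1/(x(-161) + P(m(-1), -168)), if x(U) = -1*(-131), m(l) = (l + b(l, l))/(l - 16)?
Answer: 782/107841 ≈ 0.0072514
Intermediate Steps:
m(l) = 7*l/(-16 + l) (m(l) = (l + 6*l)/(l - 16) = (7*l)/(-16 + l) = 7*l/(-16 + l))
P(c, s) = 5399/782 (P(c, s) = 100*(1/17) + 47*(1/46) = 100/17 + 47/46 = 5399/782)
x(U) = 131
1/(x(-161) + P(m(-1), -168)) = 1/(131 + 5399/782) = 1/(107841/782) = 782/107841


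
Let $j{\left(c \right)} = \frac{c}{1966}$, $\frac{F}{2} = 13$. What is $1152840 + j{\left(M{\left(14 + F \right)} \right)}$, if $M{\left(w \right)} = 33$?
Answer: $\frac{2266483473}{1966} \approx 1.1528 \cdot 10^{6}$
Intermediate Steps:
$F = 26$ ($F = 2 \cdot 13 = 26$)
$j{\left(c \right)} = \frac{c}{1966}$ ($j{\left(c \right)} = c \frac{1}{1966} = \frac{c}{1966}$)
$1152840 + j{\left(M{\left(14 + F \right)} \right)} = 1152840 + \frac{1}{1966} \cdot 33 = 1152840 + \frac{33}{1966} = \frac{2266483473}{1966}$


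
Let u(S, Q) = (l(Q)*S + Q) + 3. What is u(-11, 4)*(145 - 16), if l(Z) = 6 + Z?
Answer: -13287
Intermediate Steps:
u(S, Q) = 3 + Q + S*(6 + Q) (u(S, Q) = ((6 + Q)*S + Q) + 3 = (S*(6 + Q) + Q) + 3 = (Q + S*(6 + Q)) + 3 = 3 + Q + S*(6 + Q))
u(-11, 4)*(145 - 16) = (3 + 4 - 11*(6 + 4))*(145 - 16) = (3 + 4 - 11*10)*129 = (3 + 4 - 110)*129 = -103*129 = -13287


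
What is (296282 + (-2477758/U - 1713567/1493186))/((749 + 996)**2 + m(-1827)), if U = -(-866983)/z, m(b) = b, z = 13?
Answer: 29500560097684547/303047948730988148 ≈ 0.097346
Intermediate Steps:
U = 66691 (U = -(-866983)/13 = -50999*(-17/13) = 66691)
(296282 + (-2477758/U - 1713567/1493186))/((749 + 996)**2 + m(-1827)) = (296282 + (-2477758/66691 - 1713567/1493186))/((749 + 996)**2 - 1827) = (296282 + (-2477758*1/66691 - 1713567*1/1493186))/(1745**2 - 1827) = (296282 + (-2477758/66691 - 1713567/1493186))/(3045025 - 1827) = (296282 - 3814033053785/99582067526)/3043198 = (29500560097684547/99582067526)*(1/3043198) = 29500560097684547/303047948730988148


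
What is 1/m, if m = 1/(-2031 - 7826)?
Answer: -9857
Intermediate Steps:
m = -1/9857 (m = 1/(-9857) = -1/9857 ≈ -0.00010145)
1/m = 1/(-1/9857) = -9857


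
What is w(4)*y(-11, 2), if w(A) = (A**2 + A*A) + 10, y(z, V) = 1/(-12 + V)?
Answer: -21/5 ≈ -4.2000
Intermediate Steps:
w(A) = 10 + 2*A**2 (w(A) = (A**2 + A**2) + 10 = 2*A**2 + 10 = 10 + 2*A**2)
w(4)*y(-11, 2) = (10 + 2*4**2)/(-12 + 2) = (10 + 2*16)/(-10) = (10 + 32)*(-1/10) = 42*(-1/10) = -21/5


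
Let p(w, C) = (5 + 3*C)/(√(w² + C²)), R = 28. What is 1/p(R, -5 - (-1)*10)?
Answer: √809/20 ≈ 1.4221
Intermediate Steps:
p(w, C) = (5 + 3*C)/√(C² + w²) (p(w, C) = (5 + 3*C)/(√(C² + w²)) = (5 + 3*C)/√(C² + w²))
1/p(R, -5 - (-1)*10) = 1/((5 + 3*(-5 - (-1)*10))/√((-5 - (-1)*10)² + 28²)) = 1/((5 + 3*(-5 - 1*(-10)))/√((-5 - 1*(-10))² + 784)) = 1/((5 + 3*(-5 + 10))/√((-5 + 10)² + 784)) = 1/((5 + 3*5)/√(5² + 784)) = 1/((5 + 15)/√(25 + 784)) = 1/(20/√809) = 1/((√809/809)*20) = 1/(20*√809/809) = √809/20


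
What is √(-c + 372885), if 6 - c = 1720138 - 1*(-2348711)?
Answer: 8*√69402 ≈ 2107.5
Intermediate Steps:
c = -4068843 (c = 6 - (1720138 - 1*(-2348711)) = 6 - (1720138 + 2348711) = 6 - 1*4068849 = 6 - 4068849 = -4068843)
√(-c + 372885) = √(-1*(-4068843) + 372885) = √(4068843 + 372885) = √4441728 = 8*√69402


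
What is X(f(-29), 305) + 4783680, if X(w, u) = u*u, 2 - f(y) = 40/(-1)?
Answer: 4876705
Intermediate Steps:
f(y) = 42 (f(y) = 2 - 40/(-1) = 2 - 40*(-1) = 2 - 1*(-40) = 2 + 40 = 42)
X(w, u) = u²
X(f(-29), 305) + 4783680 = 305² + 4783680 = 93025 + 4783680 = 4876705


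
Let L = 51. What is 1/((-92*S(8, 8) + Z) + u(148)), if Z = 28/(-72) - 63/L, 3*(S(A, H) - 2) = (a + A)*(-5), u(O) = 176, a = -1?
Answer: 306/325495 ≈ 0.00094011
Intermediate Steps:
S(A, H) = 11/3 - 5*A/3 (S(A, H) = 2 + ((-1 + A)*(-5))/3 = 2 + (5 - 5*A)/3 = 2 + (5/3 - 5*A/3) = 11/3 - 5*A/3)
Z = -497/306 (Z = 28/(-72) - 63/51 = 28*(-1/72) - 63*1/51 = -7/18 - 21/17 = -497/306 ≈ -1.6242)
1/((-92*S(8, 8) + Z) + u(148)) = 1/((-92*(11/3 - 5/3*8) - 497/306) + 176) = 1/((-92*(11/3 - 40/3) - 497/306) + 176) = 1/((-92*(-29/3) - 497/306) + 176) = 1/((2668/3 - 497/306) + 176) = 1/(271639/306 + 176) = 1/(325495/306) = 306/325495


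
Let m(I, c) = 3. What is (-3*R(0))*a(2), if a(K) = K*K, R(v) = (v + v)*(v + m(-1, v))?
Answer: 0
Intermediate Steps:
R(v) = 2*v*(3 + v) (R(v) = (v + v)*(v + 3) = (2*v)*(3 + v) = 2*v*(3 + v))
a(K) = K**2
(-3*R(0))*a(2) = -6*0*(3 + 0)*2**2 = -6*0*3*4 = -3*0*4 = 0*4 = 0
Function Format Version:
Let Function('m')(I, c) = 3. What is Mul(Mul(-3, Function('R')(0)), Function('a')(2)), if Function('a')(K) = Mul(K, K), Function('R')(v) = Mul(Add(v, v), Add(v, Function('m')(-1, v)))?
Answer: 0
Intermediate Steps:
Function('R')(v) = Mul(2, v, Add(3, v)) (Function('R')(v) = Mul(Add(v, v), Add(v, 3)) = Mul(Mul(2, v), Add(3, v)) = Mul(2, v, Add(3, v)))
Function('a')(K) = Pow(K, 2)
Mul(Mul(-3, Function('R')(0)), Function('a')(2)) = Mul(Mul(-3, Mul(2, 0, Add(3, 0))), Pow(2, 2)) = Mul(Mul(-3, Mul(2, 0, 3)), 4) = Mul(Mul(-3, 0), 4) = Mul(0, 4) = 0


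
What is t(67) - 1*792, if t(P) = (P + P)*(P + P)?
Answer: 17164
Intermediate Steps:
t(P) = 4*P² (t(P) = (2*P)*(2*P) = 4*P²)
t(67) - 1*792 = 4*67² - 1*792 = 4*4489 - 792 = 17956 - 792 = 17164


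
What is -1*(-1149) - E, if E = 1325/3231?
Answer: 3711094/3231 ≈ 1148.6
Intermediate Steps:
E = 1325/3231 (E = 1325*(1/3231) = 1325/3231 ≈ 0.41009)
-1*(-1149) - E = -1*(-1149) - 1*1325/3231 = 1149 - 1325/3231 = 3711094/3231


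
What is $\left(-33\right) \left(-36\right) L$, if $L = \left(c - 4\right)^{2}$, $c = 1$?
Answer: $10692$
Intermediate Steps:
$L = 9$ ($L = \left(1 - 4\right)^{2} = \left(-3\right)^{2} = 9$)
$\left(-33\right) \left(-36\right) L = \left(-33\right) \left(-36\right) 9 = 1188 \cdot 9 = 10692$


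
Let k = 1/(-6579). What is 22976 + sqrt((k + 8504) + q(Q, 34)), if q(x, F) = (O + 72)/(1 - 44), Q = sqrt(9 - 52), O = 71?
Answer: 22976 + 4*sqrt(2555116201)/2193 ≈ 23068.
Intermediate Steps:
k = -1/6579 ≈ -0.00015200
Q = I*sqrt(43) (Q = sqrt(-43) = I*sqrt(43) ≈ 6.5574*I)
q(x, F) = -143/43 (q(x, F) = (71 + 72)/(1 - 44) = 143/(-43) = 143*(-1/43) = -143/43)
22976 + sqrt((k + 8504) + q(Q, 34)) = 22976 + sqrt((-1/6579 + 8504) - 143/43) = 22976 + sqrt(55947815/6579 - 143/43) = 22976 + sqrt(55925936/6579) = 22976 + 4*sqrt(2555116201)/2193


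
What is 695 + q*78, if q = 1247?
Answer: 97961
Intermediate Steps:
695 + q*78 = 695 + 1247*78 = 695 + 97266 = 97961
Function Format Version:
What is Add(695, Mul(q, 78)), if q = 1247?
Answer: 97961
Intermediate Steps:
Add(695, Mul(q, 78)) = Add(695, Mul(1247, 78)) = Add(695, 97266) = 97961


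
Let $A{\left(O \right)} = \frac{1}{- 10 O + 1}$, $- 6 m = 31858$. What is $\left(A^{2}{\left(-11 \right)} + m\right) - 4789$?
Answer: $- \frac{124425671}{12321} \approx -10099.0$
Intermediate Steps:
$m = - \frac{15929}{3}$ ($m = \left(- \frac{1}{6}\right) 31858 = - \frac{15929}{3} \approx -5309.7$)
$A{\left(O \right)} = \frac{1}{1 - 10 O}$
$\left(A^{2}{\left(-11 \right)} + m\right) - 4789 = \left(\left(- \frac{1}{-1 + 10 \left(-11\right)}\right)^{2} - \frac{15929}{3}\right) - 4789 = \left(\left(- \frac{1}{-1 - 110}\right)^{2} - \frac{15929}{3}\right) - 4789 = \left(\left(- \frac{1}{-111}\right)^{2} - \frac{15929}{3}\right) - 4789 = \left(\left(\left(-1\right) \left(- \frac{1}{111}\right)\right)^{2} - \frac{15929}{3}\right) - 4789 = \left(\left(\frac{1}{111}\right)^{2} - \frac{15929}{3}\right) - 4789 = \left(\frac{1}{12321} - \frac{15929}{3}\right) - 4789 = - \frac{65420402}{12321} - 4789 = - \frac{124425671}{12321}$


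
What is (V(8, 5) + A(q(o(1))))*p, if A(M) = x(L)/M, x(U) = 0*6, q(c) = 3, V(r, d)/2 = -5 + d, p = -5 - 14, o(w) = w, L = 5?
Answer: 0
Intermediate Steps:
p = -19
V(r, d) = -10 + 2*d (V(r, d) = 2*(-5 + d) = -10 + 2*d)
x(U) = 0
A(M) = 0 (A(M) = 0/M = 0)
(V(8, 5) + A(q(o(1))))*p = ((-10 + 2*5) + 0)*(-19) = ((-10 + 10) + 0)*(-19) = (0 + 0)*(-19) = 0*(-19) = 0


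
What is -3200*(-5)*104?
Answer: 1664000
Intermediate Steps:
-3200*(-5)*104 = -128*(-125)*104 = 16000*104 = 1664000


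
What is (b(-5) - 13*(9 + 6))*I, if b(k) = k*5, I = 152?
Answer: -33440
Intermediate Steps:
b(k) = 5*k
(b(-5) - 13*(9 + 6))*I = (5*(-5) - 13*(9 + 6))*152 = (-25 - 13*15)*152 = (-25 - 1*195)*152 = (-25 - 195)*152 = -220*152 = -33440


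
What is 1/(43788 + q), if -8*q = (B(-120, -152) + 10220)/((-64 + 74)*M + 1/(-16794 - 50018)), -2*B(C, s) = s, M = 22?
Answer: 14698639/643538017488 ≈ 2.2840e-5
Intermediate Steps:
B(C, s) = -s/2
q = -85987044/14698639 (q = -(-1/2*(-152) + 10220)/(8*((-64 + 74)*22 + 1/(-16794 - 50018))) = -(76 + 10220)/(8*(10*22 + 1/(-66812))) = -1287/(220 - 1/66812) = -1287/14698639/66812 = -1287*66812/14698639 = -1/8*687896352/14698639 = -85987044/14698639 ≈ -5.8500)
1/(43788 + q) = 1/(43788 - 85987044/14698639) = 1/(643538017488/14698639) = 14698639/643538017488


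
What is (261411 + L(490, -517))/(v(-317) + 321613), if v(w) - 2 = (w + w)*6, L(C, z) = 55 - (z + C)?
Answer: 9017/10959 ≈ 0.82279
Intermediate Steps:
L(C, z) = 55 - C - z (L(C, z) = 55 - (C + z) = 55 + (-C - z) = 55 - C - z)
v(w) = 2 + 12*w (v(w) = 2 + (w + w)*6 = 2 + (2*w)*6 = 2 + 12*w)
(261411 + L(490, -517))/(v(-317) + 321613) = (261411 + (55 - 1*490 - 1*(-517)))/((2 + 12*(-317)) + 321613) = (261411 + (55 - 490 + 517))/((2 - 3804) + 321613) = (261411 + 82)/(-3802 + 321613) = 261493/317811 = 261493*(1/317811) = 9017/10959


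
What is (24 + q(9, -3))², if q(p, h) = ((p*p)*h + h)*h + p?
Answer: 594441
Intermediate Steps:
q(p, h) = p + h*(h + h*p²) (q(p, h) = (p²*h + h)*h + p = (h*p² + h)*h + p = (h + h*p²)*h + p = h*(h + h*p²) + p = p + h*(h + h*p²))
(24 + q(9, -3))² = (24 + (9 + (-3)² + (-3)²*9²))² = (24 + (9 + 9 + 9*81))² = (24 + (9 + 9 + 729))² = (24 + 747)² = 771² = 594441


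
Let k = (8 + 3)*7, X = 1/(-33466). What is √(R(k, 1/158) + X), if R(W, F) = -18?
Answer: I*√20159550274/33466 ≈ 4.2426*I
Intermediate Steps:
X = -1/33466 ≈ -2.9881e-5
k = 77 (k = 11*7 = 77)
√(R(k, 1/158) + X) = √(-18 - 1/33466) = √(-602389/33466) = I*√20159550274/33466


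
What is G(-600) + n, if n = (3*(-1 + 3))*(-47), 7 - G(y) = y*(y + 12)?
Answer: -353075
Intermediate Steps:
G(y) = 7 - y*(12 + y) (G(y) = 7 - y*(y + 12) = 7 - y*(12 + y))
n = -282 (n = (3*2)*(-47) = 6*(-47) = -282)
G(-600) + n = (7 - 1*(-600)² - 12*(-600)) - 282 = (7 - 1*360000 + 7200) - 282 = (7 - 360000 + 7200) - 282 = -352793 - 282 = -353075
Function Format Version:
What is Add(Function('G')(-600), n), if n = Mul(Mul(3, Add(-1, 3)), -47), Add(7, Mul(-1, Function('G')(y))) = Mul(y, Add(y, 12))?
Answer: -353075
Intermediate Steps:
Function('G')(y) = Add(7, Mul(-1, y, Add(12, y))) (Function('G')(y) = Add(7, Mul(-1, Mul(y, Add(y, 12)))) = Add(7, Mul(-1, Mul(y, Add(12, y)))) = Add(7, Mul(-1, y, Add(12, y))))
n = -282 (n = Mul(Mul(3, 2), -47) = Mul(6, -47) = -282)
Add(Function('G')(-600), n) = Add(Add(7, Mul(-1, Pow(-600, 2)), Mul(-12, -600)), -282) = Add(Add(7, Mul(-1, 360000), 7200), -282) = Add(Add(7, -360000, 7200), -282) = Add(-352793, -282) = -353075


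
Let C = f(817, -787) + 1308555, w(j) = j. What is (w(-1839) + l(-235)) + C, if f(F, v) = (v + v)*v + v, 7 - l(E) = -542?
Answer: 2545216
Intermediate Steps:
l(E) = 549 (l(E) = 7 - 1*(-542) = 7 + 542 = 549)
f(F, v) = v + 2*v² (f(F, v) = (2*v)*v + v = 2*v² + v = v + 2*v²)
C = 2546506 (C = -787*(1 + 2*(-787)) + 1308555 = -787*(1 - 1574) + 1308555 = -787*(-1573) + 1308555 = 1237951 + 1308555 = 2546506)
(w(-1839) + l(-235)) + C = (-1839 + 549) + 2546506 = -1290 + 2546506 = 2545216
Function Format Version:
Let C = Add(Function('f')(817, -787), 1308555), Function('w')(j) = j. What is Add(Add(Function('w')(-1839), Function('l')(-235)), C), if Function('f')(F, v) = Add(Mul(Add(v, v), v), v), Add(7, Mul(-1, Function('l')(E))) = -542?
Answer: 2545216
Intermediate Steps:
Function('l')(E) = 549 (Function('l')(E) = Add(7, Mul(-1, -542)) = Add(7, 542) = 549)
Function('f')(F, v) = Add(v, Mul(2, Pow(v, 2))) (Function('f')(F, v) = Add(Mul(Mul(2, v), v), v) = Add(Mul(2, Pow(v, 2)), v) = Add(v, Mul(2, Pow(v, 2))))
C = 2546506 (C = Add(Mul(-787, Add(1, Mul(2, -787))), 1308555) = Add(Mul(-787, Add(1, -1574)), 1308555) = Add(Mul(-787, -1573), 1308555) = Add(1237951, 1308555) = 2546506)
Add(Add(Function('w')(-1839), Function('l')(-235)), C) = Add(Add(-1839, 549), 2546506) = Add(-1290, 2546506) = 2545216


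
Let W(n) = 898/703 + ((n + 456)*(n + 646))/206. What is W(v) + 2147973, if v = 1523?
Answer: 314082931955/144818 ≈ 2.1688e+6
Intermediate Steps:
W(n) = 898/703 + (456 + n)*(646 + n)/206 (W(n) = 898*(1/703) + ((456 + n)*(646 + n))*(1/206) = 898/703 + (456 + n)*(646 + n)/206)
W(v) + 2147973 = (103635958/72409 + (1/206)*1523² + (551/103)*1523) + 2147973 = (103635958/72409 + (1/206)*2319529 + 839173/103) + 2147973 = (103635958/72409 + 2319529/206 + 839173/103) + 2147973 = 3017778041/144818 + 2147973 = 314082931955/144818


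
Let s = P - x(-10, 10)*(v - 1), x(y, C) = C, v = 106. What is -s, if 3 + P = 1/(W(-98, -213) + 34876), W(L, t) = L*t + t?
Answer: 58480460/55537 ≈ 1053.0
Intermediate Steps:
W(L, t) = t + L*t
P = -166610/55537 (P = -3 + 1/(-213*(1 - 98) + 34876) = -3 + 1/(-213*(-97) + 34876) = -3 + 1/(20661 + 34876) = -3 + 1/55537 = -166610/55537 ≈ -3.0000)
s = -58480460/55537 (s = -166610/55537 - 10*(106 - 1) = -166610/55537 - 10*105 = -166610/55537 - 1*1050 = -166610/55537 - 1050 = -58480460/55537 ≈ -1053.0)
-s = -1*(-58480460/55537) = 58480460/55537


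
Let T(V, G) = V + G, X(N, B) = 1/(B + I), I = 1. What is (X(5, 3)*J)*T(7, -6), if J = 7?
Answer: 7/4 ≈ 1.7500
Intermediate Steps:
X(N, B) = 1/(1 + B) (X(N, B) = 1/(B + 1) = 1/(1 + B))
T(V, G) = G + V
(X(5, 3)*J)*T(7, -6) = (7/(1 + 3))*(-6 + 7) = (7/4)*1 = 7/4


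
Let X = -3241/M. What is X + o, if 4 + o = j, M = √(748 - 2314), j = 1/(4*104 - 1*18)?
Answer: -1591/398 + 3241*I*√174/522 ≈ -3.9975 + 81.9*I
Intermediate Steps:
j = 1/398 (j = 1/(416 - 18) = 1/398 ≈ 0.0025126)
M = 3*I*√174 (M = √(-1566) = 3*I*√174 ≈ 39.573*I)
o = -1591/398 (o = -4 + 1/398 = -1591/398 ≈ -3.9975)
X = 3241*I*√174/522 (X = -3241*(-I*√174/522) = -(-3241)*I*√174/522 = 3241*I*√174/522 ≈ 81.9*I)
X + o = 3241*I*√174/522 - 1591/398 = -1591/398 + 3241*I*√174/522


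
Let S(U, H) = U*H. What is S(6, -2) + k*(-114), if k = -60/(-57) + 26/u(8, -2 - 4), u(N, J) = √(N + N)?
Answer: -873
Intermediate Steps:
u(N, J) = √2*√N (u(N, J) = √(2*N) = √2*√N)
S(U, H) = H*U
k = 287/38 (k = -60/(-57) + 26/((√2*√8)) = -60*(-1/57) + 26/((√2*(2*√2))) = 20/19 + 26/4 = 20/19 + 26*(¼) = 20/19 + 13/2 = 287/38 ≈ 7.5526)
S(6, -2) + k*(-114) = -2*6 + (287/38)*(-114) = -12 - 861 = -873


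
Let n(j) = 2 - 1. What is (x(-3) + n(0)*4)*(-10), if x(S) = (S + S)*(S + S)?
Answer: -400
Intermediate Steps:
n(j) = 1
x(S) = 4*S**2 (x(S) = (2*S)*(2*S) = 4*S**2)
(x(-3) + n(0)*4)*(-10) = (4*(-3)**2 + 1*4)*(-10) = (4*9 + 4)*(-10) = (36 + 4)*(-10) = 40*(-10) = -400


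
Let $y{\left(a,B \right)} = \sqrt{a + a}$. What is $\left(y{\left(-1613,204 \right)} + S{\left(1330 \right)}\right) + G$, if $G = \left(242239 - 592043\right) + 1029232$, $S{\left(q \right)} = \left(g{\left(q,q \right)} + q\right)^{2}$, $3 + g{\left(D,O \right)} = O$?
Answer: $7739077 + i \sqrt{3226} \approx 7.7391 \cdot 10^{6} + 56.798 i$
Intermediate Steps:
$g{\left(D,O \right)} = -3 + O$
$S{\left(q \right)} = \left(-3 + 2 q\right)^{2}$ ($S{\left(q \right)} = \left(\left(-3 + q\right) + q\right)^{2} = \left(-3 + 2 q\right)^{2}$)
$y{\left(a,B \right)} = \sqrt{2} \sqrt{a}$ ($y{\left(a,B \right)} = \sqrt{2 a} = \sqrt{2} \sqrt{a}$)
$G = 679428$ ($G = -349804 + 1029232 = 679428$)
$\left(y{\left(-1613,204 \right)} + S{\left(1330 \right)}\right) + G = \left(\sqrt{2} \sqrt{-1613} + \left(-3 + 2 \cdot 1330\right)^{2}\right) + 679428 = \left(\sqrt{2} i \sqrt{1613} + \left(-3 + 2660\right)^{2}\right) + 679428 = \left(i \sqrt{3226} + 2657^{2}\right) + 679428 = \left(i \sqrt{3226} + 7059649\right) + 679428 = \left(7059649 + i \sqrt{3226}\right) + 679428 = 7739077 + i \sqrt{3226}$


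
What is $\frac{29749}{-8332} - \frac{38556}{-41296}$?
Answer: $- \frac{14176033}{5376223} \approx -2.6368$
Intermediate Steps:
$\frac{29749}{-8332} - \frac{38556}{-41296} = 29749 \left(- \frac{1}{8332}\right) - - \frac{9639}{10324} = - \frac{29749}{8332} + \frac{9639}{10324} = - \frac{14176033}{5376223}$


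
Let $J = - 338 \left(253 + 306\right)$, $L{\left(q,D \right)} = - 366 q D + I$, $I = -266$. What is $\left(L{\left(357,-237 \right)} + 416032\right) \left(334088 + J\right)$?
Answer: $4555067568360$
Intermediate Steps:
$L{\left(q,D \right)} = -266 - 366 D q$ ($L{\left(q,D \right)} = - 366 q D - 266 = - 366 D q - 266 = -266 - 366 D q$)
$J = -188942$ ($J = \left(-338\right) 559 = -188942$)
$\left(L{\left(357,-237 \right)} + 416032\right) \left(334088 + J\right) = \left(\left(-266 - \left(-86742\right) 357\right) + 416032\right) \left(334088 - 188942\right) = \left(\left(-266 + 30966894\right) + 416032\right) 145146 = \left(30966628 + 416032\right) 145146 = 31382660 \cdot 145146 = 4555067568360$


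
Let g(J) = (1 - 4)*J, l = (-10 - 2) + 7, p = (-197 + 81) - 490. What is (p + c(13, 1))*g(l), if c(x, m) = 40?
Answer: -8490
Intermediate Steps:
p = -606 (p = -116 - 490 = -606)
l = -5 (l = -12 + 7 = -5)
g(J) = -3*J
(p + c(13, 1))*g(l) = (-606 + 40)*(-3*(-5)) = -566*15 = -8490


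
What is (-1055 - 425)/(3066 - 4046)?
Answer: 74/49 ≈ 1.5102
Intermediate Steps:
(-1055 - 425)/(3066 - 4046) = -1480/(-980) = -1480*(-1/980) = 74/49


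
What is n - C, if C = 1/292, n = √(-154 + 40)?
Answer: -1/292 + I*√114 ≈ -0.0034247 + 10.677*I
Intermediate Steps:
n = I*√114 (n = √(-114) = I*√114 ≈ 10.677*I)
C = 1/292 ≈ 0.0034247
n - C = I*√114 - 1*1/292 = I*√114 - 1/292 = -1/292 + I*√114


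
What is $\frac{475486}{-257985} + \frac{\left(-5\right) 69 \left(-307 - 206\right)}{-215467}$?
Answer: $- \frac{21158716741}{7941036285} \approx -2.6645$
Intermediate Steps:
$\frac{475486}{-257985} + \frac{\left(-5\right) 69 \left(-307 - 206\right)}{-215467} = 475486 \left(- \frac{1}{257985}\right) + \left(-345\right) \left(-513\right) \left(- \frac{1}{215467}\right) = - \frac{475486}{257985} + 176985 \left(- \frac{1}{215467}\right) = - \frac{475486}{257985} - \frac{176985}{215467} = - \frac{21158716741}{7941036285}$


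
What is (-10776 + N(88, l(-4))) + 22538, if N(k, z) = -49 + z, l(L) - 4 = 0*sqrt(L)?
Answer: 11717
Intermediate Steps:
l(L) = 4 (l(L) = 4 + 0*sqrt(L) = 4 + 0 = 4)
(-10776 + N(88, l(-4))) + 22538 = (-10776 + (-49 + 4)) + 22538 = (-10776 - 45) + 22538 = -10821 + 22538 = 11717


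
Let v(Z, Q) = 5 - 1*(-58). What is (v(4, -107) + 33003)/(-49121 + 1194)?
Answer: -3006/4357 ≈ -0.68992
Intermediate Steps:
v(Z, Q) = 63 (v(Z, Q) = 5 + 58 = 63)
(v(4, -107) + 33003)/(-49121 + 1194) = (63 + 33003)/(-49121 + 1194) = 33066/(-47927) = 33066*(-1/47927) = -3006/4357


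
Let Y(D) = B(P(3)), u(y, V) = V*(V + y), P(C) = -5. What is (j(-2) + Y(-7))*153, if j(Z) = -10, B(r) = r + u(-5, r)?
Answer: 5355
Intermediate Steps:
B(r) = r + r*(-5 + r) (B(r) = r + r*(r - 5) = r + r*(-5 + r))
Y(D) = 45 (Y(D) = -5*(-4 - 5) = -5*(-9) = 45)
(j(-2) + Y(-7))*153 = (-10 + 45)*153 = 35*153 = 5355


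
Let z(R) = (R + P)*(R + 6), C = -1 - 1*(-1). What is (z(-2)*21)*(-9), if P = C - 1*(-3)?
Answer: -756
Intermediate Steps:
C = 0 (C = -1 + 1 = 0)
P = 3 (P = 0 - 1*(-3) = 0 + 3 = 3)
z(R) = (3 + R)*(6 + R) (z(R) = (R + 3)*(R + 6) = (3 + R)*(6 + R))
(z(-2)*21)*(-9) = ((18 + (-2)**2 + 9*(-2))*21)*(-9) = ((18 + 4 - 18)*21)*(-9) = (4*21)*(-9) = 84*(-9) = -756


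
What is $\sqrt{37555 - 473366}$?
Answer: $i \sqrt{435811} \approx 660.16 i$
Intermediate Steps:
$\sqrt{37555 - 473366} = \sqrt{-435811} = i \sqrt{435811}$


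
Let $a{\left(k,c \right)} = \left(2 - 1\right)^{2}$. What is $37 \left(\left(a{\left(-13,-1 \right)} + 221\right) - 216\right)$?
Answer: $222$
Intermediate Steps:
$a{\left(k,c \right)} = 1$ ($a{\left(k,c \right)} = 1^{2} = 1$)
$37 \left(\left(a{\left(-13,-1 \right)} + 221\right) - 216\right) = 37 \left(\left(1 + 221\right) - 216\right) = 37 \left(222 - 216\right) = 37 \cdot 6 = 222$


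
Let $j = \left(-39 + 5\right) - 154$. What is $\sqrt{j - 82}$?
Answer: $3 i \sqrt{30} \approx 16.432 i$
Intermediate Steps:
$j = -188$ ($j = -34 - 154 = -188$)
$\sqrt{j - 82} = \sqrt{-188 - 82} = \sqrt{-270} = 3 i \sqrt{30}$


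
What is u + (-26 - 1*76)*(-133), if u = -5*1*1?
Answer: 13561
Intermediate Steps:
u = -5 (u = -5*1 = -5)
u + (-26 - 1*76)*(-133) = -5 + (-26 - 1*76)*(-133) = -5 + (-26 - 76)*(-133) = -5 - 102*(-133) = -5 + 13566 = 13561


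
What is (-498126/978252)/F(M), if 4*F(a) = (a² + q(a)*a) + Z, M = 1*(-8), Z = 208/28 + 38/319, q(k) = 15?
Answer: 16853263/400912867 ≈ 0.042037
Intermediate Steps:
Z = 16854/2233 (Z = 208*(1/28) + 38*(1/319) = 52/7 + 38/319 = 16854/2233 ≈ 7.5477)
M = -8
F(a) = 8427/4466 + a²/4 + 15*a/4 (F(a) = ((a² + 15*a) + 16854/2233)/4 = (16854/2233 + a² + 15*a)/4 = 8427/4466 + a²/4 + 15*a/4)
(-498126/978252)/F(M) = (-498126/978252)/(8427/4466 + (¼)*(-8)² + (15/4)*(-8)) = (-498126*1/978252)/(8427/4466 + (¼)*64 - 30) = -83021/(163042*(8427/4466 + 16 - 30)) = -83021/(163042*(-54097/4466)) = -83021/163042*(-4466/54097) = 16853263/400912867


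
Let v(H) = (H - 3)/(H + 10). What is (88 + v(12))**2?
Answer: 3783025/484 ≈ 7816.2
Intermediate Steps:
v(H) = (-3 + H)/(10 + H)
(88 + v(12))**2 = (88 + (-3 + 12)/(10 + 12))**2 = (88 + 9/22)**2 = (1945/22)**2 = 3783025/484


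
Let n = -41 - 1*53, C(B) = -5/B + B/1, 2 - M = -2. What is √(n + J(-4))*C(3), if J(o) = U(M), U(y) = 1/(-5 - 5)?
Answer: 2*I*√9410/15 ≈ 12.934*I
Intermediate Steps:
M = 4 (M = 2 - 1*(-2) = 2 + 2 = 4)
U(y) = -⅒ (U(y) = 1/(-10) = -⅒)
J(o) = -⅒
C(B) = B - 5/B (C(B) = -5/B + B*1 = -5/B + B = B - 5/B)
n = -94 (n = -41 - 53 = -94)
√(n + J(-4))*C(3) = √(-94 - ⅒)*(3 - 5/3) = √(-941/10)*(3 - 5*⅓) = (I*√9410/10)*(3 - 5/3) = (I*√9410/10)*(4/3) = 2*I*√9410/15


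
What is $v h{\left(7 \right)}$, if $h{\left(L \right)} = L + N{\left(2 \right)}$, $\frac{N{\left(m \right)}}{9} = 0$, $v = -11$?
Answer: $-77$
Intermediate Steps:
$N{\left(m \right)} = 0$ ($N{\left(m \right)} = 9 \cdot 0 = 0$)
$h{\left(L \right)} = L$ ($h{\left(L \right)} = L + 0 = L$)
$v h{\left(7 \right)} = \left(-11\right) 7 = -77$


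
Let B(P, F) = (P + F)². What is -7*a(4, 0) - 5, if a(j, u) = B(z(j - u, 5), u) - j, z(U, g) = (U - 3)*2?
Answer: -5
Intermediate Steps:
z(U, g) = -6 + 2*U (z(U, g) = (-3 + U)*2 = -6 + 2*U)
B(P, F) = (F + P)²
a(j, u) = (-6 - u + 2*j)² - j (a(j, u) = (u + (-6 + 2*(j - u)))² - j = (u + (-6 + (-2*u + 2*j)))² - j = (u + (-6 - 2*u + 2*j))² - j = (-6 - u + 2*j)² - j)
-7*a(4, 0) - 5 = -7*((6 + 0 - 2*4)² - 1*4) - 5 = -7*((6 + 0 - 8)² - 4) - 5 = -7*((-2)² - 4) - 5 = -7*(4 - 4) - 5 = -7*0 - 5 = 0 - 5 = -5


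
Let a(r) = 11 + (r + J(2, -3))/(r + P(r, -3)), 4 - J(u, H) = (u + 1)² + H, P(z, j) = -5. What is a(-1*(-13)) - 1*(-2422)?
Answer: 19475/8 ≈ 2434.4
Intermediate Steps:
J(u, H) = 4 - H - (1 + u)² (J(u, H) = 4 - ((u + 1)² + H) = 4 - ((1 + u)² + H) = 4 - (H + (1 + u)²) = 4 + (-H - (1 + u)²) = 4 - H - (1 + u)²)
a(r) = 11 + (-2 + r)/(-5 + r) (a(r) = 11 + (r + (4 - 1*(-3) - (1 + 2)²))/(r - 5) = 11 + (r + (4 + 3 - 1*3²))/(-5 + r) = 11 + (r + (4 + 3 - 1*9))/(-5 + r) = 11 + (r + (4 + 3 - 9))/(-5 + r) = 11 + (r - 2)/(-5 + r) = 11 + (-2 + r)/(-5 + r))
a(-1*(-13)) - 1*(-2422) = 3*(-19 + 4*(-1*(-13)))/(-5 - 1*(-13)) - 1*(-2422) = 3*(-19 + 4*13)/(-5 + 13) + 2422 = 3*(-19 + 52)/8 + 2422 = 3*(⅛)*33 + 2422 = 99/8 + 2422 = 19475/8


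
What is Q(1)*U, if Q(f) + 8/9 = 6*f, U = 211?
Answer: 9706/9 ≈ 1078.4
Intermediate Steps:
Q(f) = -8/9 + 6*f
Q(1)*U = (-8/9 + 6*1)*211 = (-8/9 + 6)*211 = (46/9)*211 = 9706/9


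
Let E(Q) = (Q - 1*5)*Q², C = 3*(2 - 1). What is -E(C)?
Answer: 18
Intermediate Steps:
C = 3 (C = 3*1 = 3)
E(Q) = Q²*(-5 + Q) (E(Q) = (Q - 5)*Q² = (-5 + Q)*Q² = Q²*(-5 + Q))
-E(C) = -3²*(-5 + 3) = -9*(-2) = -1*(-18) = 18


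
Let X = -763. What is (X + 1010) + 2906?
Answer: 3153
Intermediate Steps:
(X + 1010) + 2906 = (-763 + 1010) + 2906 = 247 + 2906 = 3153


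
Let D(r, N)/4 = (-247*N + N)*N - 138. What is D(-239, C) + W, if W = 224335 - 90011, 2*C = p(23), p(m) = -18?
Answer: 54068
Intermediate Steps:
C = -9 (C = (½)*(-18) = -9)
D(r, N) = -552 - 984*N² (D(r, N) = 4*((-247*N + N)*N - 138) = 4*((-246*N)*N - 138) = 4*(-246*N² - 138) = 4*(-138 - 246*N²) = -552 - 984*N²)
W = 134324
D(-239, C) + W = (-552 - 984*(-9)²) + 134324 = (-552 - 984*81) + 134324 = (-552 - 79704) + 134324 = -80256 + 134324 = 54068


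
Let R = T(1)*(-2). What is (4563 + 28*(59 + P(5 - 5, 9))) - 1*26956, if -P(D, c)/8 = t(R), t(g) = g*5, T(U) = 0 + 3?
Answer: -14021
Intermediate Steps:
T(U) = 3
R = -6 (R = 3*(-2) = -6)
t(g) = 5*g
P(D, c) = 240 (P(D, c) = -40*(-6) = -8*(-30) = 240)
(4563 + 28*(59 + P(5 - 5, 9))) - 1*26956 = (4563 + 28*(59 + 240)) - 1*26956 = (4563 + 28*299) - 26956 = (4563 + 8372) - 26956 = 12935 - 26956 = -14021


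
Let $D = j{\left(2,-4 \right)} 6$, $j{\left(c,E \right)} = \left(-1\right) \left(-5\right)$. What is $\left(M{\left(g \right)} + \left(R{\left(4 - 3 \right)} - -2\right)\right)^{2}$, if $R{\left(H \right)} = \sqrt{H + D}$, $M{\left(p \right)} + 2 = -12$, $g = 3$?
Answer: $\left(12 - \sqrt{31}\right)^{2} \approx 41.374$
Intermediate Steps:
$M{\left(p \right)} = -14$ ($M{\left(p \right)} = -2 - 12 = -14$)
$j{\left(c,E \right)} = 5$
$D = 30$ ($D = 5 \cdot 6 = 30$)
$R{\left(H \right)} = \sqrt{30 + H}$ ($R{\left(H \right)} = \sqrt{H + 30} = \sqrt{30 + H}$)
$\left(M{\left(g \right)} + \left(R{\left(4 - 3 \right)} - -2\right)\right)^{2} = \left(-14 - \left(-2 - \sqrt{30 + \left(4 - 3\right)}\right)\right)^{2} = \left(-14 + \left(\sqrt{30 + \left(4 - 3\right)} + 2\right)\right)^{2} = \left(-14 + \left(\sqrt{30 + 1} + 2\right)\right)^{2} = \left(-14 + \left(\sqrt{31} + 2\right)\right)^{2} = \left(-14 + \left(2 + \sqrt{31}\right)\right)^{2} = \left(-12 + \sqrt{31}\right)^{2}$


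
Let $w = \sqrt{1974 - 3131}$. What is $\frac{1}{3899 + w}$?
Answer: $\frac{3899}{15203358} - \frac{i \sqrt{1157}}{15203358} \approx 0.00025646 - 2.2373 \cdot 10^{-6} i$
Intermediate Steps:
$w = i \sqrt{1157}$ ($w = \sqrt{-1157} = i \sqrt{1157} \approx 34.015 i$)
$\frac{1}{3899 + w} = \frac{1}{3899 + i \sqrt{1157}}$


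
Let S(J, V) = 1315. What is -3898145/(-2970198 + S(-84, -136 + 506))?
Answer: 3898145/2968883 ≈ 1.3130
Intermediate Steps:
-3898145/(-2970198 + S(-84, -136 + 506)) = -3898145/(-2970198 + 1315) = -3898145/(-2968883) = -3898145*(-1/2968883) = 3898145/2968883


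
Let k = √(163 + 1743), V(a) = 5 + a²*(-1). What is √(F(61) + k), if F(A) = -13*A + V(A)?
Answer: √(-4509 + √1906) ≈ 66.823*I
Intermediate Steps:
V(a) = 5 - a²
k = √1906 ≈ 43.658
F(A) = 5 - A² - 13*A (F(A) = -13*A + (5 - A²) = 5 - A² - 13*A)
√(F(61) + k) = √((5 - 1*61² - 13*61) + √1906) = √((5 - 1*3721 - 793) + √1906) = √((5 - 3721 - 793) + √1906) = √(-4509 + √1906)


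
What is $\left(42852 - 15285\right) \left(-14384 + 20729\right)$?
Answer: $174912615$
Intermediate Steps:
$\left(42852 - 15285\right) \left(-14384 + 20729\right) = \left(42852 + \left(-24826 + 9541\right)\right) 6345 = \left(42852 - 15285\right) 6345 = 27567 \cdot 6345 = 174912615$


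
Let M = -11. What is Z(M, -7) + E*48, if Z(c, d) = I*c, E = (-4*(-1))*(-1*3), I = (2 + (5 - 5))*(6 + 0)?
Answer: -708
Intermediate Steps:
I = 12 (I = (2 + 0)*6 = 2*6 = 12)
E = -12 (E = 4*(-3) = -12)
Z(c, d) = 12*c
Z(M, -7) + E*48 = 12*(-11) - 12*48 = -132 - 576 = -708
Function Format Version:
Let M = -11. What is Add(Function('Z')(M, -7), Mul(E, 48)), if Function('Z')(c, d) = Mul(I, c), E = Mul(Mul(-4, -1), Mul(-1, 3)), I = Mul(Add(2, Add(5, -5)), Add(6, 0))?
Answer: -708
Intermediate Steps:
I = 12 (I = Mul(Add(2, 0), 6) = Mul(2, 6) = 12)
E = -12 (E = Mul(4, -3) = -12)
Function('Z')(c, d) = Mul(12, c)
Add(Function('Z')(M, -7), Mul(E, 48)) = Add(Mul(12, -11), Mul(-12, 48)) = Add(-132, -576) = -708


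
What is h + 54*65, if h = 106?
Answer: 3616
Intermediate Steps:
h + 54*65 = 106 + 54*65 = 106 + 3510 = 3616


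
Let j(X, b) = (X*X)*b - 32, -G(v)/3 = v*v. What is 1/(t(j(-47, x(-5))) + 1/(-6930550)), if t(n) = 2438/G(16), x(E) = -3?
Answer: -1330665600/4224170417 ≈ -0.31501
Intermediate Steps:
G(v) = -3*v**2 (G(v) = -3*v*v = -3*v**2)
j(X, b) = -32 + b*X**2 (j(X, b) = X**2*b - 32 = b*X**2 - 32 = -32 + b*X**2)
t(n) = -1219/384 (t(n) = 2438/((-3*16**2)) = 2438/((-3*256)) = 2438/(-768) = 2438*(-1/768) = -1219/384)
1/(t(j(-47, x(-5))) + 1/(-6930550)) = 1/(-1219/384 + 1/(-6930550)) = 1/(-1219/384 - 1/6930550) = 1/(-4224170417/1330665600) = -1330665600/4224170417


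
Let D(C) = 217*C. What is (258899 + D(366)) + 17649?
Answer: 355970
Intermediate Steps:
(258899 + D(366)) + 17649 = (258899 + 217*366) + 17649 = (258899 + 79422) + 17649 = 338321 + 17649 = 355970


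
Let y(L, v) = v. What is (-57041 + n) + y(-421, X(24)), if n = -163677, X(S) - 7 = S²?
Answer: -220135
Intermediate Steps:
X(S) = 7 + S²
(-57041 + n) + y(-421, X(24)) = (-57041 - 163677) + (7 + 24²) = -220718 + (7 + 576) = -220718 + 583 = -220135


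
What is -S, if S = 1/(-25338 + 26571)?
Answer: -1/1233 ≈ -0.00081103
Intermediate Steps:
S = 1/1233 ≈ 0.00081103
-S = -1*1/1233 = -1/1233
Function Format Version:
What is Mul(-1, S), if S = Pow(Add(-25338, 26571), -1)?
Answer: Rational(-1, 1233) ≈ -0.00081103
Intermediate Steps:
S = Rational(1, 1233) (S = Pow(1233, -1) = Rational(1, 1233) ≈ 0.00081103)
Mul(-1, S) = Mul(-1, Rational(1, 1233)) = Rational(-1, 1233)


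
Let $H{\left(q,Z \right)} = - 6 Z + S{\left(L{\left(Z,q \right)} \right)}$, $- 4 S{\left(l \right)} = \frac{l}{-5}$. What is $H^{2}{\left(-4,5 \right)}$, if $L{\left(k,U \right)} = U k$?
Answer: $961$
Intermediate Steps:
$S{\left(l \right)} = \frac{l}{20}$ ($S{\left(l \right)} = - \frac{l \frac{1}{-5}}{4} = - \frac{l \left(- \frac{1}{5}\right)}{4} = - \frac{\left(- \frac{1}{5}\right) l}{4} = \frac{l}{20}$)
$H{\left(q,Z \right)} = - 6 Z + \frac{Z q}{20}$ ($H{\left(q,Z \right)} = - 6 Z + \frac{q Z}{20} = - 6 Z + \frac{Z q}{20}$)
$H^{2}{\left(-4,5 \right)} = \left(\frac{1}{20} \cdot 5 \left(-120 - 4\right)\right)^{2} = \left(\frac{1}{20} \cdot 5 \left(-124\right)\right)^{2} = \left(-31\right)^{2} = 961$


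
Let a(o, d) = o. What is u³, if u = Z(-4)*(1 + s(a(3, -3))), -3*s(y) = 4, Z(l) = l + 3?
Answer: 1/27 ≈ 0.037037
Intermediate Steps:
Z(l) = 3 + l
s(y) = -4/3 (s(y) = -⅓*4 = -4/3)
u = ⅓ (u = (3 - 4)*(1 - 4/3) = -1*(-⅓) = ⅓ ≈ 0.33333)
u³ = (⅓)³ = 1/27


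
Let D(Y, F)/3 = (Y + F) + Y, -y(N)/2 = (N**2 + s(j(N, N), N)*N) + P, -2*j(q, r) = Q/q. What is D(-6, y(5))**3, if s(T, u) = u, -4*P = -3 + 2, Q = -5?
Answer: -307546875/8 ≈ -3.8443e+7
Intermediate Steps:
P = 1/4 (P = -(-3 + 2)/4 = -1/4*(-1) = 1/4 ≈ 0.25000)
j(q, r) = 5/(2*q) (j(q, r) = -(-5)/(2*q) = 5/(2*q))
y(N) = -1/2 - 4*N**2 (y(N) = -2*((N**2 + N*N) + 1/4) = -2*((N**2 + N**2) + 1/4) = -2*(2*N**2 + 1/4) = -2*(1/4 + 2*N**2) = -1/2 - 4*N**2)
D(Y, F) = 3*F + 6*Y (D(Y, F) = 3*((Y + F) + Y) = 3*((F + Y) + Y) = 3*(F + 2*Y) = 3*F + 6*Y)
D(-6, y(5))**3 = (3*(-1/2 - 4*5**2) + 6*(-6))**3 = (3*(-1/2 - 4*25) - 36)**3 = (3*(-1/2 - 100) - 36)**3 = (3*(-201/2) - 36)**3 = (-603/2 - 36)**3 = (-675/2)**3 = -307546875/8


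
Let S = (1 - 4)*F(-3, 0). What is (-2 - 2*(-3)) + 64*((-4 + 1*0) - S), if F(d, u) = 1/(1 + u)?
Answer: -60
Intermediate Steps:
S = -3 (S = (1 - 4)/(1 + 0) = -3/1 = -3*1 = -3)
(-2 - 2*(-3)) + 64*((-4 + 1*0) - S) = (-2 - 2*(-3)) + 64*((-4 + 1*0) - 1*(-3)) = (-2 + 6) + 64*((-4 + 0) + 3) = 4 + 64*(-4 + 3) = 4 + 64*(-1) = 4 - 64 = -60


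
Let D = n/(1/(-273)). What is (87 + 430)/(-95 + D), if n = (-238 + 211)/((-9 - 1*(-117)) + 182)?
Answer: -149930/20179 ≈ -7.4300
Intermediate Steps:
n = -27/290 (n = -27/((-9 + 117) + 182) = -27/(108 + 182) = -27/290 ≈ -0.093103)
D = 7371/290 (D = -27/(290*(1/(-273))) = -27/(290*(-1/273)) = -27/290*(-273) = 7371/290 ≈ 25.417)
(87 + 430)/(-95 + D) = (87 + 430)/(-95 + 7371/290) = 517/(-20179/290) = 517*(-290/20179) = -149930/20179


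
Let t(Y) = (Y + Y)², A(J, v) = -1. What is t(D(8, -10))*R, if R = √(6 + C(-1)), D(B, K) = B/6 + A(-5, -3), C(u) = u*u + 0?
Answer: 4*√7/9 ≈ 1.1759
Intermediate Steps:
C(u) = u² (C(u) = u² + 0 = u²)
D(B, K) = -1 + B/6 (D(B, K) = B/6 - 1 = -1 + B/6)
R = √7 (R = √(6 + (-1)²) = √(6 + 1) = √7 ≈ 2.6458)
t(Y) = 4*Y² (t(Y) = (2*Y)² = 4*Y²)
t(D(8, -10))*R = (4*(-1 + (⅙)*8)²)*√7 = (4*(-1 + 4/3)²)*√7 = (4*(⅓)²)*√7 = (4*(⅑))*√7 = 4*√7/9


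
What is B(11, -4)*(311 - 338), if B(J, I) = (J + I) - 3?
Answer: -108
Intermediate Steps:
B(J, I) = -3 + I + J (B(J, I) = (I + J) - 3 = -3 + I + J)
B(11, -4)*(311 - 338) = (-3 - 4 + 11)*(311 - 338) = 4*(-27) = -108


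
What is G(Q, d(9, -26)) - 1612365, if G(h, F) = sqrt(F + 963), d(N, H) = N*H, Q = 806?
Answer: -1612338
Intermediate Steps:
d(N, H) = H*N
G(h, F) = sqrt(963 + F)
G(Q, d(9, -26)) - 1612365 = sqrt(963 - 26*9) - 1612365 = sqrt(963 - 234) - 1612365 = sqrt(729) - 1612365 = 27 - 1612365 = -1612338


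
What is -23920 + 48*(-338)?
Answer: -40144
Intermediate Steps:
-23920 + 48*(-338) = -23920 - 16224 = -40144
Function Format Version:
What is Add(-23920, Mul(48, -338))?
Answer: -40144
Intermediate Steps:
Add(-23920, Mul(48, -338)) = Add(-23920, -16224) = -40144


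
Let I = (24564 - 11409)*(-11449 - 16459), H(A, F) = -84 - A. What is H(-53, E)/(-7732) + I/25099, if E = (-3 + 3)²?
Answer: -2838646371611/194065468 ≈ -14627.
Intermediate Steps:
E = 0 (E = 0² = 0)
I = -367129740 (I = 13155*(-27908) = -367129740)
H(-53, E)/(-7732) + I/25099 = (-84 - 1*(-53))/(-7732) - 367129740/25099 = (-84 + 53)*(-1/7732) - 367129740*1/25099 = -31*(-1/7732) - 367129740/25099 = 31/7732 - 367129740/25099 = -2838646371611/194065468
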